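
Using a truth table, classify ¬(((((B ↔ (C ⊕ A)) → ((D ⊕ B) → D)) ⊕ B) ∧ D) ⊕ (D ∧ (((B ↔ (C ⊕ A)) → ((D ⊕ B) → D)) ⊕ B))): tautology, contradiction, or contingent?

A  B  C  D  |  (C ⊕ A)  (B ↔ (C ⊕ A))  (D ⊕ B)  ((D ⊕ B) → D)  φ
F  F  F  F  |     F           T           F           T        T
F  F  F  T  |     F           T           T           T        T
F  F  T  F  |     T           F           F           T        T
F  F  T  T  |     T           F           T           T        T
F  T  F  F  |     F           F           T           F        T
F  T  F  T  |     F           F           F           T        T
F  T  T  F  |     T           T           T           F        T
F  T  T  T  |     T           T           F           T        T
T  F  F  F  |     T           F           F           T        T
T  F  F  T  |     T           F           T           T        T
T  F  T  F  |     F           T           F           T        T
T  F  T  T  |     F           T           T           T        T
T  T  F  F  |     T           T           T           F        T
T  T  F  T  |     T           T           F           T        T
T  T  T  F  |     F           F           T           F        T
T  T  T  T  |     F           F           F           T        T
Every row is T, so the formula is a tautology.

tautology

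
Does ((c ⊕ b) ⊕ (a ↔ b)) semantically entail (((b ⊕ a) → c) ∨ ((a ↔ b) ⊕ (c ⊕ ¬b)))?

no

a | b | c | φ | ψ
- | - | - | - | -
T | T | T | T | T
T | T | F | F | T
T | F | T | T | T
T | F | F | F | T
F | T | T | F | T
F | T | F | T | F
F | F | T | F | T
F | F | F | T | T
At a=F, b=T, c=F we have φ true but ψ false, so φ does not entail ψ.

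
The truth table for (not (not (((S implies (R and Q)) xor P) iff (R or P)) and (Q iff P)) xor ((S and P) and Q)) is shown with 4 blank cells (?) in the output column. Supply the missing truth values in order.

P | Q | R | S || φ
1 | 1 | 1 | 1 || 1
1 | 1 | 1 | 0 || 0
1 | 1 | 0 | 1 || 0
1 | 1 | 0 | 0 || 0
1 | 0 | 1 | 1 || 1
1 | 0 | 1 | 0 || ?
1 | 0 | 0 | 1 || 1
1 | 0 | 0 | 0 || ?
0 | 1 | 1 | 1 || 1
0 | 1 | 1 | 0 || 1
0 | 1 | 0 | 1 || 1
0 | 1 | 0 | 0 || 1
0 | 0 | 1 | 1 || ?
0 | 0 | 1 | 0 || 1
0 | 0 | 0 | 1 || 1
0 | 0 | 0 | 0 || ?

Row P=1, Q=0, R=1, S=0: not (not (((S implies (R and Q)) xor P) iff (R or P)) and (Q iff P)) = 1, ((S and P) and Q) = 0, so the formula = 1.
Row P=1, Q=0, R=0, S=0: not (not (((S implies (R and Q)) xor P) iff (R or P)) and (Q iff P)) = 1, ((S and P) and Q) = 0, so the formula = 1.
Row P=0, Q=0, R=1, S=1: not (not (((S implies (R and Q)) xor P) iff (R or P)) and (Q iff P)) = 0, ((S and P) and Q) = 0, so the formula = 0.
Row P=0, Q=0, R=0, S=0: not (not (((S implies (R and Q)) xor P) iff (R or P)) and (Q iff P)) = 0, ((S and P) and Q) = 0, so the formula = 0.

1, 1, 0, 0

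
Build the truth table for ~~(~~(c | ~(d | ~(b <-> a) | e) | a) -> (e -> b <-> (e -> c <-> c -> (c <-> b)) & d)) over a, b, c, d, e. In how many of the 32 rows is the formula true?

a | b | c | d | e || φ
1 | 1 | 1 | 1 | 1 || 1
1 | 1 | 1 | 1 | 0 || 1
1 | 1 | 1 | 0 | 1 || 0
1 | 1 | 1 | 0 | 0 || 0
1 | 1 | 0 | 1 | 1 || 0
1 | 1 | 0 | 1 | 0 || 1
1 | 1 | 0 | 0 | 1 || 0
1 | 1 | 0 | 0 | 0 || 0
1 | 0 | 1 | 1 | 1 || 1
1 | 0 | 1 | 1 | 0 || 0
1 | 0 | 1 | 0 | 1 || 1
1 | 0 | 1 | 0 | 0 || 0
1 | 0 | 0 | 1 | 1 || 1
1 | 0 | 0 | 1 | 0 || 1
1 | 0 | 0 | 0 | 1 || 1
1 | 0 | 0 | 0 | 0 || 0
0 | 1 | 1 | 1 | 1 || 1
0 | 1 | 1 | 1 | 0 || 1
0 | 1 | 1 | 0 | 1 || 0
0 | 1 | 1 | 0 | 0 || 0
0 | 1 | 0 | 1 | 1 || 1
0 | 1 | 0 | 1 | 0 || 1
0 | 1 | 0 | 0 | 1 || 1
0 | 1 | 0 | 0 | 0 || 1
0 | 0 | 1 | 1 | 1 || 1
0 | 0 | 1 | 1 | 0 || 0
0 | 0 | 1 | 0 | 1 || 1
0 | 0 | 1 | 0 | 0 || 0
0 | 0 | 0 | 1 | 1 || 1
0 | 0 | 0 | 1 | 0 || 1
0 | 0 | 0 | 0 | 1 || 1
0 | 0 | 0 | 0 | 0 || 0
The formula is true on 19 of the 32 rows.

19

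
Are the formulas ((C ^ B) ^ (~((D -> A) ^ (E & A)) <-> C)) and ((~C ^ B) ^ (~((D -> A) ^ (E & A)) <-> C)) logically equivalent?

A  B  C  D  E  |  φ  ψ
0  0  0  0  0  |  1  0
0  0  0  0  1  |  1  0
0  0  0  1  0  |  0  1
0  0  0  1  1  |  0  1
0  0  1  0  0  |  1  0
0  0  1  0  1  |  1  0
0  0  1  1  0  |  0  1
0  0  1  1  1  |  0  1
0  1  0  0  0  |  0  1
0  1  0  0  1  |  0  1
0  1  0  1  0  |  1  0
0  1  0  1  1  |  1  0
0  1  1  0  0  |  0  1
0  1  1  0  1  |  0  1
0  1  1  1  0  |  1  0
0  1  1  1  1  |  1  0
1  0  0  0  0  |  1  0
1  0  0  0  1  |  0  1
1  0  0  1  0  |  1  0
1  0  0  1  1  |  0  1
1  0  1  0  0  |  1  0
1  0  1  0  1  |  0  1
1  0  1  1  0  |  1  0
1  0  1  1  1  |  0  1
1  1  0  0  0  |  0  1
1  1  0  0  1  |  1  0
1  1  0  1  0  |  0  1
1  1  0  1  1  |  1  0
1  1  1  0  0  |  0  1
1  1  1  0  1  |  1  0
1  1  1  1  0  |  0  1
1  1  1  1  1  |  1  0
The columns differ at A=0, B=0, C=0, D=0, E=0 (φ=1, ψ=0), so they are not equivalent.

not equivalent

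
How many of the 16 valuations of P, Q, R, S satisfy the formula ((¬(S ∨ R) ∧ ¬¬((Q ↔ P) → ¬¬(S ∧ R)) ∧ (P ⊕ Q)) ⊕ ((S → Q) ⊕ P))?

8

P | Q | R | S || (S ∨ R) | ¬(S ∨ R) | (Q ↔ P) | (S ∧ R) | ¬(S ∧ R) | ¬¬(S ∧ R) | ((Q ↔ P) → ¬¬(S ∧ R)) | ¬((Q ↔ P) → ¬¬(S ∧ R)) | ¬¬((Q ↔ P) → ¬¬(S ∧ R)) | (P ⊕ Q) | (S → Q) | ((S → Q) ⊕ P) | φ
F | F | F | F ||    F    |    T     |    T    |    F    |    T     |     F     |           F           |           T            |            F            |    F    |    T    |       T       | T
F | F | F | T ||    T    |    F     |    T    |    F    |    T     |     F     |           F           |           T            |            F            |    F    |    F    |       F       | F
F | F | T | F ||    T    |    F     |    T    |    F    |    T     |     F     |           F           |           T            |            F            |    F    |    T    |       T       | T
F | F | T | T ||    T    |    F     |    T    |    T    |    F     |     T     |           T           |           F            |            T            |    F    |    F    |       F       | F
F | T | F | F ||    F    |    T     |    F    |    F    |    T     |     F     |           T           |           F            |            T            |    T    |    T    |       T       | F
F | T | F | T ||    T    |    F     |    F    |    F    |    T     |     F     |           T           |           F            |            T            |    T    |    T    |       T       | T
F | T | T | F ||    T    |    F     |    F    |    F    |    T     |     F     |           T           |           F            |            T            |    T    |    T    |       T       | T
F | T | T | T ||    T    |    F     |    F    |    T    |    F     |     T     |           T           |           F            |            T            |    T    |    T    |       T       | T
T | F | F | F ||    F    |    T     |    F    |    F    |    T     |     F     |           T           |           F            |            T            |    T    |    T    |       F       | T
T | F | F | T ||    T    |    F     |    F    |    F    |    T     |     F     |           T           |           F            |            T            |    T    |    F    |       T       | T
T | F | T | F ||    T    |    F     |    F    |    F    |    T     |     F     |           T           |           F            |            T            |    T    |    T    |       F       | F
T | F | T | T ||    T    |    F     |    F    |    T    |    F     |     T     |           T           |           F            |            T            |    T    |    F    |       T       | T
T | T | F | F ||    F    |    T     |    T    |    F    |    T     |     F     |           F           |           T            |            F            |    F    |    T    |       F       | F
T | T | F | T ||    T    |    F     |    T    |    F    |    T     |     F     |           F           |           T            |            F            |    F    |    T    |       F       | F
T | T | T | F ||    T    |    F     |    T    |    F    |    T     |     F     |           F           |           T            |            F            |    F    |    T    |       F       | F
T | T | T | T ||    T    |    F     |    T    |    T    |    F     |     T     |           T           |           F            |            T            |    F    |    T    |       F       | F
The formula is true on 8 of the 16 rows.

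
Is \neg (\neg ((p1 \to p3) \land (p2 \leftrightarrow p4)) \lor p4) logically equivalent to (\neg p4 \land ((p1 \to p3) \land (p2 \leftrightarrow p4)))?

p1 | p2 | p3 | p4 || φ | ψ
T  | T  | T  | T  || F | F
T  | T  | T  | F  || F | F
T  | T  | F  | T  || F | F
T  | T  | F  | F  || F | F
T  | F  | T  | T  || F | F
T  | F  | T  | F  || T | T
T  | F  | F  | T  || F | F
T  | F  | F  | F  || F | F
F  | T  | T  | T  || F | F
F  | T  | T  | F  || F | F
F  | T  | F  | T  || F | F
F  | T  | F  | F  || F | F
F  | F  | T  | T  || F | F
F  | F  | T  | F  || T | T
F  | F  | F  | T  || F | F
F  | F  | F  | F  || T | T
The columns for φ and ψ agree on every row, so they are logically equivalent.

equivalent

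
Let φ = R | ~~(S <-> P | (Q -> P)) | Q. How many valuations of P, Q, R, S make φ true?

P  Q  R  S     (R | ~~(S <-> (P | (Q -> P))) | Q)
T  T  T  T                     T                 
T  T  T  F                     T                 
T  T  F  T                     T                 
T  T  F  F                     T                 
T  F  T  T                     T                 
T  F  T  F                     T                 
T  F  F  T                     T                 
T  F  F  F                     F                 
F  T  T  T                     T                 
F  T  T  F                     T                 
F  T  F  T                     T                 
F  T  F  F                     T                 
F  F  T  T                     T                 
F  F  T  F                     T                 
F  F  F  T                     T                 
F  F  F  F                     F                 
The formula is true on 14 of the 16 rows.

14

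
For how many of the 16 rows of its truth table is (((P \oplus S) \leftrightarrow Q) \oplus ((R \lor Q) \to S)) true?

  P   |   Q   |   R   |   S   ||   φ  
 True |  True |  True |  True ||  True
 True |  True |  True | False ||  True
 True |  True | False |  True ||  True
 True |  True | False | False ||  True
 True | False |  True |  True || False
 True | False |  True | False || False
 True | False | False |  True || False
 True | False | False | False ||  True
False |  True |  True |  True || False
False |  True |  True | False || False
False |  True | False |  True || False
False |  True | False | False || False
False | False |  True |  True ||  True
False | False |  True | False ||  True
False | False | False |  True ||  True
False | False | False | False || False
The formula is true on 8 of the 16 rows.

8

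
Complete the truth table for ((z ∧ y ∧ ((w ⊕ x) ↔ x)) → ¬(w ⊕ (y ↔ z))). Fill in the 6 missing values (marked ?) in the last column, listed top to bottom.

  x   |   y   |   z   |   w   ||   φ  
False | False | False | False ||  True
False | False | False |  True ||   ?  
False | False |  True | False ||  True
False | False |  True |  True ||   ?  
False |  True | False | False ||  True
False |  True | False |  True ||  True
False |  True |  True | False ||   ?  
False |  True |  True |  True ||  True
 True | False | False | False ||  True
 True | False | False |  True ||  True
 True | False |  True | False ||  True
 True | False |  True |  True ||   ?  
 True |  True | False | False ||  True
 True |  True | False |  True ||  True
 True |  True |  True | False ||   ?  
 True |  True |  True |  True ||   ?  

True, True, False, True, False, True

Row x=False, y=False, z=False, w=True: (z ∧ y ∧ ((w ⊕ x) ↔ x)) = False, ¬(w ⊕ (y ↔ z)) = True, so the formula = True.
Row x=False, y=False, z=True, w=True: (z ∧ y ∧ ((w ⊕ x) ↔ x)) = False, ¬(w ⊕ (y ↔ z)) = False, so the formula = True.
Row x=False, y=True, z=True, w=False: (z ∧ y ∧ ((w ⊕ x) ↔ x)) = True, ¬(w ⊕ (y ↔ z)) = False, so the formula = False.
Row x=True, y=False, z=True, w=True: (z ∧ y ∧ ((w ⊕ x) ↔ x)) = False, ¬(w ⊕ (y ↔ z)) = False, so the formula = True.
Row x=True, y=True, z=True, w=False: (z ∧ y ∧ ((w ⊕ x) ↔ x)) = True, ¬(w ⊕ (y ↔ z)) = False, so the formula = False.
Row x=True, y=True, z=True, w=True: (z ∧ y ∧ ((w ⊕ x) ↔ x)) = False, ¬(w ⊕ (y ↔ z)) = True, so the formula = True.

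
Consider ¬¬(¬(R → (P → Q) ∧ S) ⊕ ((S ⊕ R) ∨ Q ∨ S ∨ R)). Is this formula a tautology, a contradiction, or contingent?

contingent

P | Q | R | S || φ
0 | 0 | 0 | 0 || 0
0 | 0 | 0 | 1 || 1
0 | 0 | 1 | 0 || 0
0 | 0 | 1 | 1 || 1
0 | 1 | 0 | 0 || 1
0 | 1 | 0 | 1 || 1
0 | 1 | 1 | 0 || 0
0 | 1 | 1 | 1 || 1
1 | 0 | 0 | 0 || 0
1 | 0 | 0 | 1 || 1
1 | 0 | 1 | 0 || 0
1 | 0 | 1 | 1 || 0
1 | 1 | 0 | 0 || 1
1 | 1 | 0 | 1 || 1
1 | 1 | 1 | 0 || 0
1 | 1 | 1 | 1 || 1
9 of 16 rows are 1, so the formula is contingent.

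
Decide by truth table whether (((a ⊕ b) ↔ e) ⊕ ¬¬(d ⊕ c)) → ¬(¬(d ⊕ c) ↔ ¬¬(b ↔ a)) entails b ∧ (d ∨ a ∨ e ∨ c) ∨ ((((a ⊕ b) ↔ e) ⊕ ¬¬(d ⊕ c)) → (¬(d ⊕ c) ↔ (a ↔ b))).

a  b  c  d  e  |  φ  ψ
0  0  0  0  0  |  0  1
0  0  0  0  1  |  1  1
0  0  0  1  0  |  1  1
0  0  0  1  1  |  1  0
0  0  1  0  0  |  1  1
0  0  1  0  1  |  1  0
0  0  1  1  0  |  0  1
0  0  1  1  1  |  1  1
0  1  0  0  0  |  1  1
0  1  0  0  1  |  1  1
0  1  0  1  0  |  0  1
0  1  0  1  1  |  1  1
0  1  1  0  0  |  0  1
0  1  1  0  1  |  1  1
0  1  1  1  0  |  1  1
0  1  1  1  1  |  1  1
1  0  0  0  0  |  1  1
1  0  0  0  1  |  1  0
1  0  0  1  0  |  0  1
1  0  0  1  1  |  1  1
1  0  1  0  0  |  0  1
1  0  1  0  1  |  1  1
1  0  1  1  0  |  1  1
1  0  1  1  1  |  1  0
1  1  0  0  0  |  0  1
1  1  0  0  1  |  1  1
1  1  0  1  0  |  1  1
1  1  0  1  1  |  1  1
1  1  1  0  0  |  1  1
1  1  1  0  1  |  1  1
1  1  1  1  0  |  0  1
1  1  1  1  1  |  1  1
At a=0, b=0, c=0, d=1, e=1 we have φ true but ψ false, so φ does not entail ψ.

no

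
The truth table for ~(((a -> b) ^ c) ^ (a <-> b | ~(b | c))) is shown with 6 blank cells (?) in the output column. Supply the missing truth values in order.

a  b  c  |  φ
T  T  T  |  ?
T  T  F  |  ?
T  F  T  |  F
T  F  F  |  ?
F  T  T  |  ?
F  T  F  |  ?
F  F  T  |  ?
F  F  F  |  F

F, T, F, T, F, F

Row a=T, b=T, c=T: ((a -> b) ^ c) = F, (a <-> b | ~(b | c)) = T, (((a -> b) ^ c) ^ (a <-> b | ~(b | c))) = T, so the formula = F.
Row a=T, b=T, c=F: ((a -> b) ^ c) = T, (a <-> b | ~(b | c)) = T, (((a -> b) ^ c) ^ (a <-> b | ~(b | c))) = F, so the formula = T.
Row a=T, b=F, c=F: ((a -> b) ^ c) = F, (a <-> b | ~(b | c)) = T, (((a -> b) ^ c) ^ (a <-> b | ~(b | c))) = T, so the formula = F.
Row a=F, b=T, c=T: ((a -> b) ^ c) = F, (a <-> b | ~(b | c)) = F, (((a -> b) ^ c) ^ (a <-> b | ~(b | c))) = F, so the formula = T.
Row a=F, b=T, c=F: ((a -> b) ^ c) = T, (a <-> b | ~(b | c)) = F, (((a -> b) ^ c) ^ (a <-> b | ~(b | c))) = T, so the formula = F.
Row a=F, b=F, c=T: ((a -> b) ^ c) = F, (a <-> b | ~(b | c)) = T, (((a -> b) ^ c) ^ (a <-> b | ~(b | c))) = T, so the formula = F.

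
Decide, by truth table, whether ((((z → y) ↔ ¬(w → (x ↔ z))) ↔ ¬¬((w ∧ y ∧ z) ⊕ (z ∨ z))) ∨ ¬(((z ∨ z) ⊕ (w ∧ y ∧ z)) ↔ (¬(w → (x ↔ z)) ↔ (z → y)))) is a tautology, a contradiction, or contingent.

tautology

x | y | z | w || φ
T | T | T | T || T
T | T | T | F || T
T | T | F | T || T
T | T | F | F || T
T | F | T | T || T
T | F | T | F || T
T | F | F | T || T
T | F | F | F || T
F | T | T | T || T
F | T | T | F || T
F | T | F | T || T
F | T | F | F || T
F | F | T | T || T
F | F | T | F || T
F | F | F | T || T
F | F | F | F || T
Every row is T, so the formula is a tautology.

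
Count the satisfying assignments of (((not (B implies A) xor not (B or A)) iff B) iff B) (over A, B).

A | B || (B implies A) | not (B implies A) | (B or A) | not (B or A) | φ
0 | 0 ||       1       |         0         |    0     |      1       | 1
0 | 1 ||       0       |         1         |    1     |      0       | 1
1 | 0 ||       1       |         0         |    1     |      0       | 0
1 | 1 ||       1       |         0         |    1     |      0       | 0
The formula is true on 2 of the 4 rows.

2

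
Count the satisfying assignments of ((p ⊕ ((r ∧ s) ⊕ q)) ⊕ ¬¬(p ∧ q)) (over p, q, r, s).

10

p | q | r | s | (r ∧ s) | ((r ∧ s) ⊕ q) | (p ⊕ ((r ∧ s) ⊕ q)) | (p ∧ q) | ¬(p ∧ q) | ¬¬(p ∧ q) | φ
- | - | - | - | ------- | ------------- | ------------------- | ------- | -------- | --------- | -
0 | 0 | 0 | 0 |    0    |       0       |          0          |    0    |    1     |     0     | 0
0 | 0 | 0 | 1 |    0    |       0       |          0          |    0    |    1     |     0     | 0
0 | 0 | 1 | 0 |    0    |       0       |          0          |    0    |    1     |     0     | 0
0 | 0 | 1 | 1 |    1    |       1       |          1          |    0    |    1     |     0     | 1
0 | 1 | 0 | 0 |    0    |       1       |          1          |    0    |    1     |     0     | 1
0 | 1 | 0 | 1 |    0    |       1       |          1          |    0    |    1     |     0     | 1
0 | 1 | 1 | 0 |    0    |       1       |          1          |    0    |    1     |     0     | 1
0 | 1 | 1 | 1 |    1    |       0       |          0          |    0    |    1     |     0     | 0
1 | 0 | 0 | 0 |    0    |       0       |          1          |    0    |    1     |     0     | 1
1 | 0 | 0 | 1 |    0    |       0       |          1          |    0    |    1     |     0     | 1
1 | 0 | 1 | 0 |    0    |       0       |          1          |    0    |    1     |     0     | 1
1 | 0 | 1 | 1 |    1    |       1       |          0          |    0    |    1     |     0     | 0
1 | 1 | 0 | 0 |    0    |       1       |          0          |    1    |    0     |     1     | 1
1 | 1 | 0 | 1 |    0    |       1       |          0          |    1    |    0     |     1     | 1
1 | 1 | 1 | 0 |    0    |       1       |          0          |    1    |    0     |     1     | 1
1 | 1 | 1 | 1 |    1    |       0       |          1          |    1    |    0     |     1     | 0
The formula is true on 10 of the 16 rows.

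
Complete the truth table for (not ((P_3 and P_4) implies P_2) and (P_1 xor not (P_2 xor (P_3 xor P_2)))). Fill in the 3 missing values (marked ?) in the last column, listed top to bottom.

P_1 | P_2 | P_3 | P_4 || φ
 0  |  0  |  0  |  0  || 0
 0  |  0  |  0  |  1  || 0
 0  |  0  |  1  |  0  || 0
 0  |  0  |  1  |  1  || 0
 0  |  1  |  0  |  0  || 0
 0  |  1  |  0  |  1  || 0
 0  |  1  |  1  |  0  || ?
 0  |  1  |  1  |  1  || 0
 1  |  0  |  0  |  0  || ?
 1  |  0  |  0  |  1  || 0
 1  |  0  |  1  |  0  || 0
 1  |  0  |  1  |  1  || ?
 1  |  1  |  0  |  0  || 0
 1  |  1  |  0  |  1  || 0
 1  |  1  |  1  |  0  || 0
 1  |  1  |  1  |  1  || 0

0, 0, 1

Row P_1=0, P_2=1, P_3=1, P_4=0: not ((P_3 and P_4) implies P_2) = 0, (P_1 xor not (P_2 xor (P_3 xor P_2))) = 0, so the formula = 0.
Row P_1=1, P_2=0, P_3=0, P_4=0: not ((P_3 and P_4) implies P_2) = 0, (P_1 xor not (P_2 xor (P_3 xor P_2))) = 0, so the formula = 0.
Row P_1=1, P_2=0, P_3=1, P_4=1: not ((P_3 and P_4) implies P_2) = 1, (P_1 xor not (P_2 xor (P_3 xor P_2))) = 1, so the formula = 1.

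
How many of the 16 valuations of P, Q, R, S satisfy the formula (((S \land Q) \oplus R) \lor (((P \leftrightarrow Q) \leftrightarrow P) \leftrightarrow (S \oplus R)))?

10

P | Q | R | S || (S \land Q) | ((S \land Q) \oplus R) | (P \leftrightarrow Q) | (S \oplus R) | φ
F | F | F | F ||      F      |           F            |           T           |      F       | T
F | F | F | T ||      F      |           F            |           T           |      T       | F
F | F | T | F ||      F      |           T            |           T           |      T       | T
F | F | T | T ||      F      |           T            |           T           |      F       | T
F | T | F | F ||      F      |           F            |           F           |      F       | F
F | T | F | T ||      T      |           T            |           F           |      T       | T
F | T | T | F ||      F      |           T            |           F           |      T       | T
F | T | T | T ||      T      |           F            |           F           |      F       | F
T | F | F | F ||      F      |           F            |           F           |      F       | T
T | F | F | T ||      F      |           F            |           F           |      T       | F
T | F | T | F ||      F      |           T            |           F           |      T       | T
T | F | T | T ||      F      |           T            |           F           |      F       | T
T | T | F | F ||      F      |           F            |           T           |      F       | F
T | T | F | T ||      T      |           T            |           T           |      T       | T
T | T | T | F ||      F      |           T            |           T           |      T       | T
T | T | T | T ||      T      |           F            |           T           |      F       | F
The formula is true on 10 of the 16 rows.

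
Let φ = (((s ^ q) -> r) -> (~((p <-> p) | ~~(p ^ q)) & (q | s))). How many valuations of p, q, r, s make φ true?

p | q | r | s || φ
0 | 0 | 0 | 0 || 0
0 | 0 | 0 | 1 || 1
0 | 0 | 1 | 0 || 0
0 | 0 | 1 | 1 || 0
0 | 1 | 0 | 0 || 1
0 | 1 | 0 | 1 || 0
0 | 1 | 1 | 0 || 0
0 | 1 | 1 | 1 || 0
1 | 0 | 0 | 0 || 0
1 | 0 | 0 | 1 || 1
1 | 0 | 1 | 0 || 0
1 | 0 | 1 | 1 || 0
1 | 1 | 0 | 0 || 1
1 | 1 | 0 | 1 || 0
1 | 1 | 1 | 0 || 0
1 | 1 | 1 | 1 || 0
The formula is true on 4 of the 16 rows.

4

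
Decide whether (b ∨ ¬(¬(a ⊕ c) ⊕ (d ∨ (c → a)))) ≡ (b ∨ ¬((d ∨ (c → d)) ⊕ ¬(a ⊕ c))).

not equivalent

a  b  c  d  |  φ  ψ
T  T  T  T  |  T  T
T  T  T  F  |  T  T
T  T  F  T  |  T  T
T  T  F  F  |  T  T
T  F  T  T  |  T  T
T  F  T  F  |  T  F
T  F  F  T  |  F  F
T  F  F  F  |  F  F
F  T  T  T  |  T  T
F  T  T  F  |  T  T
F  T  F  T  |  T  T
F  T  F  F  |  T  T
F  F  T  T  |  F  F
F  F  T  F  |  T  T
F  F  F  T  |  T  T
F  F  F  F  |  T  T
The columns differ at a=T, b=F, c=T, d=F (φ=T, ψ=F), so they are not equivalent.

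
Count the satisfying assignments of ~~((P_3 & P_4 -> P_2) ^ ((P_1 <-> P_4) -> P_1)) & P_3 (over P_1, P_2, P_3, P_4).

P_1  P_2  P_3  P_4  |  (P_3 & P_4)  ((P_3 & P_4) -> P_2)  (P_1 <-> P_4)  ((P_1 <-> P_4) -> P_1)  φ
 0    0    0    0   |       0                1                  1                  0             0
 0    0    0    1   |       0                1                  0                  1             0
 0    0    1    0   |       0                1                  1                  0             1
 0    0    1    1   |       1                0                  0                  1             1
 0    1    0    0   |       0                1                  1                  0             0
 0    1    0    1   |       0                1                  0                  1             0
 0    1    1    0   |       0                1                  1                  0             1
 0    1    1    1   |       1                1                  0                  1             0
 1    0    0    0   |       0                1                  0                  1             0
 1    0    0    1   |       0                1                  1                  1             0
 1    0    1    0   |       0                1                  0                  1             0
 1    0    1    1   |       1                0                  1                  1             1
 1    1    0    0   |       0                1                  0                  1             0
 1    1    0    1   |       0                1                  1                  1             0
 1    1    1    0   |       0                1                  0                  1             0
 1    1    1    1   |       1                1                  1                  1             0
The formula is true on 4 of the 16 rows.

4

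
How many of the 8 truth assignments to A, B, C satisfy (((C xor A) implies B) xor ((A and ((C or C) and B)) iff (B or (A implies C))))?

6

A | B | C | (C xor A) | ((C xor A) implies B) | (C or C) | ((C or C) and B) | (A and ((C or C) and B)) | (A implies C) | (B or (A implies C)) | φ
- | - | - | --------- | --------------------- | -------- | ---------------- | ------------------------ | ------------- | -------------------- | -
T | T | T |     F     |           T           |    T     |        T         |            T             |       T       |          T           | F
T | T | F |     T     |           T           |    F     |        F         |            F             |       F       |          T           | T
T | F | T |     F     |           T           |    T     |        F         |            F             |       T       |          T           | T
T | F | F |     T     |           F           |    F     |        F         |            F             |       F       |          F           | T
F | T | T |     T     |           T           |    T     |        T         |            F             |       T       |          T           | T
F | T | F |     F     |           T           |    F     |        F         |            F             |       T       |          T           | T
F | F | T |     T     |           F           |    T     |        F         |            F             |       T       |          T           | F
F | F | F |     F     |           T           |    F     |        F         |            F             |       T       |          T           | T
The formula is true on 6 of the 8 rows.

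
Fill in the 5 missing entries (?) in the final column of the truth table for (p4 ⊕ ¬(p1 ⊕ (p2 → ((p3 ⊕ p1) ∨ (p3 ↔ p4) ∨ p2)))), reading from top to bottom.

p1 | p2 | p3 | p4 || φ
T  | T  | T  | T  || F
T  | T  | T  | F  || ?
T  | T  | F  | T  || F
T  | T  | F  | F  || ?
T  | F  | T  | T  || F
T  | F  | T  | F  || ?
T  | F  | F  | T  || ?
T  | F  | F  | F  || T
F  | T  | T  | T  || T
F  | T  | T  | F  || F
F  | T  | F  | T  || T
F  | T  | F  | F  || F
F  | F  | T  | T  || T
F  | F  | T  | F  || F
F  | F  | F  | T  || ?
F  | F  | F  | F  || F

T, T, T, F, T

Row p1=T, p2=T, p3=T, p4=F: ¬(p1 ⊕ (p2 → ((p3 ⊕ p1) ∨ (p3 ↔ p4) ∨ p2))) = T, so the formula = T.
Row p1=T, p2=T, p3=F, p4=F: ¬(p1 ⊕ (p2 → ((p3 ⊕ p1) ∨ (p3 ↔ p4) ∨ p2))) = T, so the formula = T.
Row p1=T, p2=F, p3=T, p4=F: ¬(p1 ⊕ (p2 → ((p3 ⊕ p1) ∨ (p3 ↔ p4) ∨ p2))) = T, so the formula = T.
Row p1=T, p2=F, p3=F, p4=T: ¬(p1 ⊕ (p2 → ((p3 ⊕ p1) ∨ (p3 ↔ p4) ∨ p2))) = T, so the formula = F.
Row p1=F, p2=F, p3=F, p4=T: ¬(p1 ⊕ (p2 → ((p3 ⊕ p1) ∨ (p3 ↔ p4) ∨ p2))) = F, so the formula = T.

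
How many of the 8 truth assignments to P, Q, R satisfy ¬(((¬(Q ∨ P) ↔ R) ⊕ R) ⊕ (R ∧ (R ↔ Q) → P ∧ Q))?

5

  P   |   Q   |   R   || (Q ∨ P) | ¬(Q ∨ P) | (¬(Q ∨ P) ↔ R) | ((¬(Q ∨ P) ↔ R) ⊕ R) | (R ↔ Q) | (R ∧ (R ↔ Q)) | (P ∧ Q) | ((R ∧ (R ↔ Q)) → (P ∧ Q)) |   φ  
 True |  True |  True ||   True  |  False   |     False      |         True         |   True  |      True     |   True  |            True           |  True
 True |  True | False ||   True  |  False   |      True      |         True         |  False  |     False     |   True  |            True           |  True
 True | False |  True ||   True  |  False   |     False      |         True         |  False  |     False     |  False  |            True           |  True
 True | False | False ||   True  |  False   |      True      |         True         |   True  |     False     |  False  |            True           |  True
False |  True |  True ||   True  |  False   |     False      |         True         |   True  |      True     |  False  |           False           | False
False |  True | False ||   True  |  False   |      True      |         True         |  False  |     False     |  False  |            True           |  True
False | False |  True ||  False  |   True   |      True      |        False         |  False  |     False     |  False  |            True           | False
False | False | False ||  False  |   True   |     False      |        False         |   True  |     False     |  False  |            True           | False
The formula is true on 5 of the 8 rows.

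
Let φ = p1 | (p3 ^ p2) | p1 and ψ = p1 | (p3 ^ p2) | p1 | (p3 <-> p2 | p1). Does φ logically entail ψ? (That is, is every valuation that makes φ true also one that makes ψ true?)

p1 | p2 | p3 || φ | ψ
T  | T  | T  || T | T
T  | T  | F  || T | T
T  | F  | T  || T | T
T  | F  | F  || T | T
F  | T  | T  || F | T
F  | T  | F  || T | T
F  | F  | T  || T | T
F  | F  | F  || F | T
In every row where φ is true, ψ is also true, so φ ⊨ ψ.

yes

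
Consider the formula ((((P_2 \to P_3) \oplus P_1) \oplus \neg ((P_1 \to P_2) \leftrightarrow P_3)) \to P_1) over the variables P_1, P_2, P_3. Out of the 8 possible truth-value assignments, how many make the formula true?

5

P_1 | P_2 | P_3 | (P_2 \to P_3) | ((P_2 \to P_3) \oplus P_1) | (P_1 \to P_2) | φ
--- | --- | --- | ------------- | -------------------------- | ------------- | -
 F  |  F  |  F  |       T       |             T              |       T       | T
 F  |  F  |  T  |       T       |             T              |       T       | F
 F  |  T  |  F  |       F       |             F              |       T       | F
 F  |  T  |  T  |       T       |             T              |       T       | F
 T  |  F  |  F  |       T       |             F              |       F       | T
 T  |  F  |  T  |       T       |             F              |       F       | T
 T  |  T  |  F  |       F       |             T              |       T       | T
 T  |  T  |  T  |       T       |             F              |       T       | T
The formula is true on 5 of the 8 rows.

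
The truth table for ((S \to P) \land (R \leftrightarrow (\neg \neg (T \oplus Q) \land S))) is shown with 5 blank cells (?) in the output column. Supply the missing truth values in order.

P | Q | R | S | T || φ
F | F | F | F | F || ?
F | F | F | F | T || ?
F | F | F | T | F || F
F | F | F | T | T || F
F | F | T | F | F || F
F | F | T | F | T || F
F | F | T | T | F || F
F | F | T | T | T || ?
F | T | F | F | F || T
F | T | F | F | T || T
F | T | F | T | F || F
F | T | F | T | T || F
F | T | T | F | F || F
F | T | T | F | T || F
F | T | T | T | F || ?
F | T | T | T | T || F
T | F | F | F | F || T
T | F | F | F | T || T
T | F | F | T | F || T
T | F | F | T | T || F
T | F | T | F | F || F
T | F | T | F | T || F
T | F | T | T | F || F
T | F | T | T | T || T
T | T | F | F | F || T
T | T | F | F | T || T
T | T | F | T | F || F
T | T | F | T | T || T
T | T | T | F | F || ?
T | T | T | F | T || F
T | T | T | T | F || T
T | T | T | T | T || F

Row P=F, Q=F, R=F, S=F, T=F: (S \to P) = T, (R \leftrightarrow (\neg \neg (T \oplus Q) \land S)) = T, so the formula = T.
Row P=F, Q=F, R=F, S=F, T=T: (S \to P) = T, (R \leftrightarrow (\neg \neg (T \oplus Q) \land S)) = T, so the formula = T.
Row P=F, Q=F, R=T, S=T, T=T: (S \to P) = F, (R \leftrightarrow (\neg \neg (T \oplus Q) \land S)) = T, so the formula = F.
Row P=F, Q=T, R=T, S=T, T=F: (S \to P) = F, (R \leftrightarrow (\neg \neg (T \oplus Q) \land S)) = T, so the formula = F.
Row P=T, Q=T, R=T, S=F, T=F: (S \to P) = T, (R \leftrightarrow (\neg \neg (T \oplus Q) \land S)) = F, so the formula = F.

T, T, F, F, F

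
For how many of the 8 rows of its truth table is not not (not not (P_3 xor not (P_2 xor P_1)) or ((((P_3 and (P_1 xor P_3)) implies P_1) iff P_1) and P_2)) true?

5

P_1  P_2  P_3  |  (P_2 xor P_1)  not (P_2 xor P_1)  (P_3 xor not (P_2 xor P_1))  (P_1 xor P_3)  (P_3 and (P_1 xor P_3))  φ
 1    1    1   |        0                1                       0                     0                   0             1
 1    1    0   |        0                1                       1                     1                   0             1
 1    0    1   |        1                0                       1                     0                   0             1
 1    0    0   |        1                0                       0                     1                   0             0
 0    1    1   |        1                0                       1                     1                   1             1
 0    1    0   |        1                0                       0                     0                   0             0
 0    0    1   |        0                1                       0                     1                   1             0
 0    0    0   |        0                1                       1                     0                   0             1
The formula is true on 5 of the 8 rows.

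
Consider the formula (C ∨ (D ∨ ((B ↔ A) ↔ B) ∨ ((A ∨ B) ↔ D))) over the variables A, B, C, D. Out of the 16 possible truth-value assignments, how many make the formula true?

15

A  B  C  D  |  φ
1  1  1  1  |  1
1  1  1  0  |  1
1  1  0  1  |  1
1  1  0  0  |  1
1  0  1  1  |  1
1  0  1  0  |  1
1  0  0  1  |  1
1  0  0  0  |  1
0  1  1  1  |  1
0  1  1  0  |  1
0  1  0  1  |  1
0  1  0  0  |  0
0  0  1  1  |  1
0  0  1  0  |  1
0  0  0  1  |  1
0  0  0  0  |  1
The formula is true on 15 of the 16 rows.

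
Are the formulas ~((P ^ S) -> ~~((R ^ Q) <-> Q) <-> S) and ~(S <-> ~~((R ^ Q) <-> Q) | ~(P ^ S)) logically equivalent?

equivalent

P | Q | R | S || φ | ψ
1 | 1 | 1 | 1 || 0 | 0
1 | 1 | 1 | 0 || 0 | 0
1 | 1 | 0 | 1 || 0 | 0
1 | 1 | 0 | 0 || 1 | 1
1 | 0 | 1 | 1 || 0 | 0
1 | 0 | 1 | 0 || 0 | 0
1 | 0 | 0 | 1 || 0 | 0
1 | 0 | 0 | 0 || 1 | 1
0 | 1 | 1 | 1 || 1 | 1
0 | 1 | 1 | 0 || 1 | 1
0 | 1 | 0 | 1 || 0 | 0
0 | 1 | 0 | 0 || 1 | 1
0 | 0 | 1 | 1 || 1 | 1
0 | 0 | 1 | 0 || 1 | 1
0 | 0 | 0 | 1 || 0 | 0
0 | 0 | 0 | 0 || 1 | 1
The columns for φ and ψ agree on every row, so they are logically equivalent.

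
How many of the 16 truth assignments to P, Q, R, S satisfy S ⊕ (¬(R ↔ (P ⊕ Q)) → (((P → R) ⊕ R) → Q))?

P | Q | R | S | (P ⊕ Q) | (R ↔ (P ⊕ Q)) | ¬(R ↔ (P ⊕ Q)) | (P → R) | ((P → R) ⊕ R) | (((P → R) ⊕ R) → Q) | φ
- | - | - | - | ------- | ------------- | -------------- | ------- | ------------- | ------------------- | -
1 | 1 | 1 | 1 |    0    |       0       |       1        |    1    |       0       |          1          | 0
1 | 1 | 1 | 0 |    0    |       0       |       1        |    1    |       0       |          1          | 1
1 | 1 | 0 | 1 |    0    |       1       |       0        |    0    |       0       |          1          | 0
1 | 1 | 0 | 0 |    0    |       1       |       0        |    0    |       0       |          1          | 1
1 | 0 | 1 | 1 |    1    |       1       |       0        |    1    |       0       |          1          | 0
1 | 0 | 1 | 0 |    1    |       1       |       0        |    1    |       0       |          1          | 1
1 | 0 | 0 | 1 |    1    |       0       |       1        |    0    |       0       |          1          | 0
1 | 0 | 0 | 0 |    1    |       0       |       1        |    0    |       0       |          1          | 1
0 | 1 | 1 | 1 |    1    |       1       |       0        |    1    |       0       |          1          | 0
0 | 1 | 1 | 0 |    1    |       1       |       0        |    1    |       0       |          1          | 1
0 | 1 | 0 | 1 |    1    |       0       |       1        |    1    |       1       |          1          | 0
0 | 1 | 0 | 0 |    1    |       0       |       1        |    1    |       1       |          1          | 1
0 | 0 | 1 | 1 |    0    |       0       |       1        |    1    |       0       |          1          | 0
0 | 0 | 1 | 0 |    0    |       0       |       1        |    1    |       0       |          1          | 1
0 | 0 | 0 | 1 |    0    |       1       |       0        |    1    |       1       |          0          | 0
0 | 0 | 0 | 0 |    0    |       1       |       0        |    1    |       1       |          0          | 1
The formula is true on 8 of the 16 rows.

8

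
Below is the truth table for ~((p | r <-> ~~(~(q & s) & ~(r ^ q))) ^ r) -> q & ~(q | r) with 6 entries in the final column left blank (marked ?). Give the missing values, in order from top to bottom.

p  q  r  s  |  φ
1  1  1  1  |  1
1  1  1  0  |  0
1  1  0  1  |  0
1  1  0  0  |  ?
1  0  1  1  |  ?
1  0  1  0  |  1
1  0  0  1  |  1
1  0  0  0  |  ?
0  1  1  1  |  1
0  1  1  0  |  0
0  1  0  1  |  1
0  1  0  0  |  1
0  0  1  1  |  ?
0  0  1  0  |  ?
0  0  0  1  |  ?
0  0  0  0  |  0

Row p=1, q=1, r=0, s=0: ~((p | r <-> ~~(~(q & s) & ~(r ^ q))) ^ r) = 1, (q & ~(q | r)) = 0, so the formula = 0.
Row p=1, q=0, r=1, s=1: ~((p | r <-> ~~(~(q & s) & ~(r ^ q))) ^ r) = 0, (q & ~(q | r)) = 0, so the formula = 1.
Row p=1, q=0, r=0, s=0: ~((p | r <-> ~~(~(q & s) & ~(r ^ q))) ^ r) = 0, (q & ~(q | r)) = 0, so the formula = 1.
Row p=0, q=0, r=1, s=1: ~((p | r <-> ~~(~(q & s) & ~(r ^ q))) ^ r) = 0, (q & ~(q | r)) = 0, so the formula = 1.
Row p=0, q=0, r=1, s=0: ~((p | r <-> ~~(~(q & s) & ~(r ^ q))) ^ r) = 0, (q & ~(q | r)) = 0, so the formula = 1.
Row p=0, q=0, r=0, s=1: ~((p | r <-> ~~(~(q & s) & ~(r ^ q))) ^ r) = 1, (q & ~(q | r)) = 0, so the formula = 0.

0, 1, 1, 1, 1, 0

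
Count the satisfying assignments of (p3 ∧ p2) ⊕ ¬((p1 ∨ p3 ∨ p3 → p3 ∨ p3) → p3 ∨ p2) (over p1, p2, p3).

3

  p1     p2     p3   |  (p3 ∧ p2)  (p1 ∨ p3 ∨ p3)  (p3 ∨ p3)  ((p1 ∨ p3 ∨ p3) → (p3 ∨ p3))  (p3 ∨ p2)    φ  
 True   True   True  |     True         True          True                True                 True     True
 True   True  False  |    False         True         False               False                 True    False
 True  False   True  |    False         True          True                True                 True    False
 True  False  False  |    False         True         False               False                False    False
False   True   True  |     True         True          True                True                 True     True
False   True  False  |    False        False         False                True                 True    False
False  False   True  |    False         True          True                True                 True    False
False  False  False  |    False        False         False                True                False     True
The formula is true on 3 of the 8 rows.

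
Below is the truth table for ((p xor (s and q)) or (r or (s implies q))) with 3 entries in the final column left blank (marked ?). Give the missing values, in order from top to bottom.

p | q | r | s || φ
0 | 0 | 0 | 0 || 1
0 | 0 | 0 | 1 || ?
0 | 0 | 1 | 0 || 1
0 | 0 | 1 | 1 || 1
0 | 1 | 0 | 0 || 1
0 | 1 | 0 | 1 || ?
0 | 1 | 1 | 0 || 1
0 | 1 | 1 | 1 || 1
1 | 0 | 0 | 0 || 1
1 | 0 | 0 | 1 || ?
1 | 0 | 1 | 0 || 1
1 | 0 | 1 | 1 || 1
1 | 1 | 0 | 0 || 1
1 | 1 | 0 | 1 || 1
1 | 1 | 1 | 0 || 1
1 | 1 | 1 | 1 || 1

Row p=0, q=0, r=0, s=1: (p xor (s and q)) = 0, (r or (s implies q)) = 0, so the formula = 0.
Row p=0, q=1, r=0, s=1: (p xor (s and q)) = 1, (r or (s implies q)) = 1, so the formula = 1.
Row p=1, q=0, r=0, s=1: (p xor (s and q)) = 1, (r or (s implies q)) = 0, so the formula = 1.

0, 1, 1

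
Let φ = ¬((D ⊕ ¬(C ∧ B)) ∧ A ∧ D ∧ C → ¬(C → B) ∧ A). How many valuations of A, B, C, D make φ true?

1

A | B | C | D || (C ∧ B) | ¬(C ∧ B) | (D ⊕ ¬(C ∧ B)) | (D ∧ C) | (C → B) | ¬(C → B) | (¬(C → B) ∧ A) | φ
1 | 1 | 1 | 1 ||    1    |    0     |       1        |    1    |    1    |    0     |       0        | 1
1 | 1 | 1 | 0 ||    1    |    0     |       0        |    0    |    1    |    0     |       0        | 0
1 | 1 | 0 | 1 ||    0    |    1     |       0        |    0    |    1    |    0     |       0        | 0
1 | 1 | 0 | 0 ||    0    |    1     |       1        |    0    |    1    |    0     |       0        | 0
1 | 0 | 1 | 1 ||    0    |    1     |       0        |    1    |    0    |    1     |       1        | 0
1 | 0 | 1 | 0 ||    0    |    1     |       1        |    0    |    0    |    1     |       1        | 0
1 | 0 | 0 | 1 ||    0    |    1     |       0        |    0    |    1    |    0     |       0        | 0
1 | 0 | 0 | 0 ||    0    |    1     |       1        |    0    |    1    |    0     |       0        | 0
0 | 1 | 1 | 1 ||    1    |    0     |       1        |    1    |    1    |    0     |       0        | 0
0 | 1 | 1 | 0 ||    1    |    0     |       0        |    0    |    1    |    0     |       0        | 0
0 | 1 | 0 | 1 ||    0    |    1     |       0        |    0    |    1    |    0     |       0        | 0
0 | 1 | 0 | 0 ||    0    |    1     |       1        |    0    |    1    |    0     |       0        | 0
0 | 0 | 1 | 1 ||    0    |    1     |       0        |    1    |    0    |    1     |       0        | 0
0 | 0 | 1 | 0 ||    0    |    1     |       1        |    0    |    0    |    1     |       0        | 0
0 | 0 | 0 | 1 ||    0    |    1     |       0        |    0    |    1    |    0     |       0        | 0
0 | 0 | 0 | 0 ||    0    |    1     |       1        |    0    |    1    |    0     |       0        | 0
The formula is true on 1 of the 16 rows.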